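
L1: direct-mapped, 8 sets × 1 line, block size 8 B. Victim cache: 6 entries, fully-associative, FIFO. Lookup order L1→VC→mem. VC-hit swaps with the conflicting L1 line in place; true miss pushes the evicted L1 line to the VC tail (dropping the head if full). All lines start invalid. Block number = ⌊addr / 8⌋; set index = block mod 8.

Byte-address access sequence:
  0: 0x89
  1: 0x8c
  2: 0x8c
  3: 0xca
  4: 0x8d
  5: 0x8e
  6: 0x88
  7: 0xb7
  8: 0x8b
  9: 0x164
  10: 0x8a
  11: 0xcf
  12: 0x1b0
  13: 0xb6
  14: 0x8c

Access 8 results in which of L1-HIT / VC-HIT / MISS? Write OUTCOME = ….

OUTCOME = L1-HIT

0: 0x89 (blk 17, set 1) → MISS  vc=[]
1: 0x8c (blk 17, set 1) → L1-HIT  vc=[]
2: 0x8c (blk 17, set 1) → L1-HIT  vc=[]
3: 0xca (blk 25, set 1) → MISS  vc=[17]
4: 0x8d (blk 17, set 1) → VC-HIT  vc=[25]
5: 0x8e (blk 17, set 1) → L1-HIT  vc=[25]
6: 0x88 (blk 17, set 1) → L1-HIT  vc=[25]
7: 0xb7 (blk 22, set 6) → MISS  vc=[25]
8: 0x8b (blk 17, set 1) → L1-HIT  vc=[25]
9: 0x164 (blk 44, set 4) → MISS  vc=[25]
10: 0x8a (blk 17, set 1) → L1-HIT  vc=[25]
11: 0xcf (blk 25, set 1) → VC-HIT  vc=[17]
12: 0x1b0 (blk 54, set 6) → MISS  vc=[17, 22]
13: 0xb6 (blk 22, set 6) → VC-HIT  vc=[17, 54]
14: 0x8c (blk 17, set 1) → VC-HIT  vc=[25, 54]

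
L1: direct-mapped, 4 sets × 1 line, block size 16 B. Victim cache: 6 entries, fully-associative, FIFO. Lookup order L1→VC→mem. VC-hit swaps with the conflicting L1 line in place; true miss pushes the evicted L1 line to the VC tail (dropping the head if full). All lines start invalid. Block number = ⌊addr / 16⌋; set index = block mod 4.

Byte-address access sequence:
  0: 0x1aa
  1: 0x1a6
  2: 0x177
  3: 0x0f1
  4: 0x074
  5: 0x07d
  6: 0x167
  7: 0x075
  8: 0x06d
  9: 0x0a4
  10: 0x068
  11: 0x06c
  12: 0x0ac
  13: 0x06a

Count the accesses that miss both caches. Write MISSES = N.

MISSES = 7

  [0] addr=0x1aa blk=26 s=2: MISS | VC []
  [1] addr=0x1a6 blk=26 s=2: L1-HIT | VC []
  [2] addr=0x177 blk=23 s=3: MISS | VC []
  [3] addr=0xf1 blk=15 s=3: MISS | VC [23]
  [4] addr=0x74 blk=7 s=3: MISS | VC [23, 15]
  [5] addr=0x7d blk=7 s=3: L1-HIT | VC [23, 15]
  [6] addr=0x167 blk=22 s=2: MISS | VC [23, 15, 26]
  [7] addr=0x75 blk=7 s=3: L1-HIT | VC [23, 15, 26]
  [8] addr=0x6d blk=6 s=2: MISS | VC [23, 15, 26, 22]
  [9] addr=0xa4 blk=10 s=2: MISS | VC [23, 15, 26, 22, 6]
  [10] addr=0x68 blk=6 s=2: VC-HIT | VC [23, 15, 26, 22, 10]
  [11] addr=0x6c blk=6 s=2: L1-HIT | VC [23, 15, 26, 22, 10]
  [12] addr=0xac blk=10 s=2: VC-HIT | VC [23, 15, 26, 22, 6]
  [13] addr=0x6a blk=6 s=2: VC-HIT | VC [23, 15, 26, 22, 10]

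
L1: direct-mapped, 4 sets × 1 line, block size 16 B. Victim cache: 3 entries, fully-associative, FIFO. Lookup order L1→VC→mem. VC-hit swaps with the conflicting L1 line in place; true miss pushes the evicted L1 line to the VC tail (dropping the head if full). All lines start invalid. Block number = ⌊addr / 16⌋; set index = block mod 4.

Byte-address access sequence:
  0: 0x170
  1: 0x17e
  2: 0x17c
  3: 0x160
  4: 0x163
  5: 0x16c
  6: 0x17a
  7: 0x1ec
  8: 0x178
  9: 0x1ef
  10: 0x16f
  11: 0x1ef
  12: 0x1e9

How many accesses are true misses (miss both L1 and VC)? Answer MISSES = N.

MISSES = 3

#0 0x170→b23/s3 MISS; vc=[]
#1 0x17e→b23/s3 L1-HIT; vc=[]
#2 0x17c→b23/s3 L1-HIT; vc=[]
#3 0x160→b22/s2 MISS; vc=[]
#4 0x163→b22/s2 L1-HIT; vc=[]
#5 0x16c→b22/s2 L1-HIT; vc=[]
#6 0x17a→b23/s3 L1-HIT; vc=[]
#7 0x1ec→b30/s2 MISS; vc=[22]
#8 0x178→b23/s3 L1-HIT; vc=[22]
#9 0x1ef→b30/s2 L1-HIT; vc=[22]
#10 0x16f→b22/s2 VC-HIT; vc=[30]
#11 0x1ef→b30/s2 VC-HIT; vc=[22]
#12 0x1e9→b30/s2 L1-HIT; vc=[22]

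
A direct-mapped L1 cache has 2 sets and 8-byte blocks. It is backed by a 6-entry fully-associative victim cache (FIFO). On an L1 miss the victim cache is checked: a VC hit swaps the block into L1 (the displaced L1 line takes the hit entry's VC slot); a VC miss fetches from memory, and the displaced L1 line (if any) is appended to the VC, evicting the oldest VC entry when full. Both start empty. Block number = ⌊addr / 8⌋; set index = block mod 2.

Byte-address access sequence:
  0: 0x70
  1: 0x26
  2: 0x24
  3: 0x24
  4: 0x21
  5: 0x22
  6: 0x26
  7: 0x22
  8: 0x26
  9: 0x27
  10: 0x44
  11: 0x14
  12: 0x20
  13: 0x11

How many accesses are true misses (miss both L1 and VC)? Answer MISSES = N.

MISSES = 4

#0 0x70→b14/s0 MISS; vc=[]
#1 0x26→b4/s0 MISS; vc=[14]
#2 0x24→b4/s0 L1-HIT; vc=[14]
#3 0x24→b4/s0 L1-HIT; vc=[14]
#4 0x21→b4/s0 L1-HIT; vc=[14]
#5 0x22→b4/s0 L1-HIT; vc=[14]
#6 0x26→b4/s0 L1-HIT; vc=[14]
#7 0x22→b4/s0 L1-HIT; vc=[14]
#8 0x26→b4/s0 L1-HIT; vc=[14]
#9 0x27→b4/s0 L1-HIT; vc=[14]
#10 0x44→b8/s0 MISS; vc=[14,4]
#11 0x14→b2/s0 MISS; vc=[14,4,8]
#12 0x20→b4/s0 VC-HIT; vc=[14,2,8]
#13 0x11→b2/s0 VC-HIT; vc=[14,4,8]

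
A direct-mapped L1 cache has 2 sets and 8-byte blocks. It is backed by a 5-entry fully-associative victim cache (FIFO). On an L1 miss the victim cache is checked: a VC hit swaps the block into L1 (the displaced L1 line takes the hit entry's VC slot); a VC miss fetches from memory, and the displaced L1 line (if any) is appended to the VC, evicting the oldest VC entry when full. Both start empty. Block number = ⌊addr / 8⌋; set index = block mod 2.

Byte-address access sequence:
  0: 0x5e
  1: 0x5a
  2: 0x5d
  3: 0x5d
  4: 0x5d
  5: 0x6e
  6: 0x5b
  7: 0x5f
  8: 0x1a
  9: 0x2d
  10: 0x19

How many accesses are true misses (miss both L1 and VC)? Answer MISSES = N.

  [0] addr=0x5e blk=11 s=1: MISS | VC []
  [1] addr=0x5a blk=11 s=1: L1-HIT | VC []
  [2] addr=0x5d blk=11 s=1: L1-HIT | VC []
  [3] addr=0x5d blk=11 s=1: L1-HIT | VC []
  [4] addr=0x5d blk=11 s=1: L1-HIT | VC []
  [5] addr=0x6e blk=13 s=1: MISS | VC [11]
  [6] addr=0x5b blk=11 s=1: VC-HIT | VC [13]
  [7] addr=0x5f blk=11 s=1: L1-HIT | VC [13]
  [8] addr=0x1a blk=3 s=1: MISS | VC [13, 11]
  [9] addr=0x2d blk=5 s=1: MISS | VC [13, 11, 3]
  [10] addr=0x19 blk=3 s=1: VC-HIT | VC [13, 11, 5]

MISSES = 4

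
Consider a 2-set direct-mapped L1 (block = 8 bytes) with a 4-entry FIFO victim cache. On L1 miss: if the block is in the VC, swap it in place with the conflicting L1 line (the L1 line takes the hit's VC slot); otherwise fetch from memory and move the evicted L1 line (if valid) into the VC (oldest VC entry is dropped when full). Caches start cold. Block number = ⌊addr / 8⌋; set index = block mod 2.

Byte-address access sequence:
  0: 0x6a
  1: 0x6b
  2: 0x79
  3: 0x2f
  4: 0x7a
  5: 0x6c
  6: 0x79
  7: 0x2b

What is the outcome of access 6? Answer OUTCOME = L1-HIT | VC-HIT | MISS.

OUTCOME = VC-HIT

#0 0x6a→b13/s1 MISS; vc=[]
#1 0x6b→b13/s1 L1-HIT; vc=[]
#2 0x79→b15/s1 MISS; vc=[13]
#3 0x2f→b5/s1 MISS; vc=[13,15]
#4 0x7a→b15/s1 VC-HIT; vc=[13,5]
#5 0x6c→b13/s1 VC-HIT; vc=[15,5]
#6 0x79→b15/s1 VC-HIT; vc=[13,5]
#7 0x2b→b5/s1 VC-HIT; vc=[13,15]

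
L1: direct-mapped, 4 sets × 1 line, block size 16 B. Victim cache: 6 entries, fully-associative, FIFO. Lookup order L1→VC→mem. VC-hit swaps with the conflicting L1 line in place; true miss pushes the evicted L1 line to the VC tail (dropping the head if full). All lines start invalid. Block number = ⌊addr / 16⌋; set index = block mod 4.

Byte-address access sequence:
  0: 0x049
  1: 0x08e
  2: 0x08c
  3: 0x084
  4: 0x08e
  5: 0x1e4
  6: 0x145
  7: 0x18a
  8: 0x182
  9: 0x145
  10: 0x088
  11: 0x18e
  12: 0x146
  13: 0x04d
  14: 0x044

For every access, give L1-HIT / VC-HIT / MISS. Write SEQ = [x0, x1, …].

SEQ = [MISS, MISS, L1-HIT, L1-HIT, L1-HIT, MISS, MISS, MISS, L1-HIT, VC-HIT, VC-HIT, VC-HIT, VC-HIT, VC-HIT, L1-HIT]

0: 0x49 (blk 4, set 0) → MISS  vc=[]
1: 0x8e (blk 8, set 0) → MISS  vc=[4]
2: 0x8c (blk 8, set 0) → L1-HIT  vc=[4]
3: 0x84 (blk 8, set 0) → L1-HIT  vc=[4]
4: 0x8e (blk 8, set 0) → L1-HIT  vc=[4]
5: 0x1e4 (blk 30, set 2) → MISS  vc=[4]
6: 0x145 (blk 20, set 0) → MISS  vc=[4, 8]
7: 0x18a (blk 24, set 0) → MISS  vc=[4, 8, 20]
8: 0x182 (blk 24, set 0) → L1-HIT  vc=[4, 8, 20]
9: 0x145 (blk 20, set 0) → VC-HIT  vc=[4, 8, 24]
10: 0x88 (blk 8, set 0) → VC-HIT  vc=[4, 20, 24]
11: 0x18e (blk 24, set 0) → VC-HIT  vc=[4, 20, 8]
12: 0x146 (blk 20, set 0) → VC-HIT  vc=[4, 24, 8]
13: 0x4d (blk 4, set 0) → VC-HIT  vc=[20, 24, 8]
14: 0x44 (blk 4, set 0) → L1-HIT  vc=[20, 24, 8]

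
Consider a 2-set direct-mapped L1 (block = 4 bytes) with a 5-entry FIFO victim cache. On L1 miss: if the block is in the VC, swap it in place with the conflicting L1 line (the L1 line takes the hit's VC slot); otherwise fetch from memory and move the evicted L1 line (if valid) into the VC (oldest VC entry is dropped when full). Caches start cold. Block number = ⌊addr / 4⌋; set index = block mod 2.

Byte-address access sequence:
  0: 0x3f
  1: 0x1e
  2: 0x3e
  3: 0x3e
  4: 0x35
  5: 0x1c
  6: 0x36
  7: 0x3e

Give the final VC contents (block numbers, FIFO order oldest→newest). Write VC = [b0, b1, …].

VC = [7, 13]

0: 0x3f (blk 15, set 1) → MISS  vc=[]
1: 0x1e (blk 7, set 1) → MISS  vc=[15]
2: 0x3e (blk 15, set 1) → VC-HIT  vc=[7]
3: 0x3e (blk 15, set 1) → L1-HIT  vc=[7]
4: 0x35 (blk 13, set 1) → MISS  vc=[7, 15]
5: 0x1c (blk 7, set 1) → VC-HIT  vc=[13, 15]
6: 0x36 (blk 13, set 1) → VC-HIT  vc=[7, 15]
7: 0x3e (blk 15, set 1) → VC-HIT  vc=[7, 13]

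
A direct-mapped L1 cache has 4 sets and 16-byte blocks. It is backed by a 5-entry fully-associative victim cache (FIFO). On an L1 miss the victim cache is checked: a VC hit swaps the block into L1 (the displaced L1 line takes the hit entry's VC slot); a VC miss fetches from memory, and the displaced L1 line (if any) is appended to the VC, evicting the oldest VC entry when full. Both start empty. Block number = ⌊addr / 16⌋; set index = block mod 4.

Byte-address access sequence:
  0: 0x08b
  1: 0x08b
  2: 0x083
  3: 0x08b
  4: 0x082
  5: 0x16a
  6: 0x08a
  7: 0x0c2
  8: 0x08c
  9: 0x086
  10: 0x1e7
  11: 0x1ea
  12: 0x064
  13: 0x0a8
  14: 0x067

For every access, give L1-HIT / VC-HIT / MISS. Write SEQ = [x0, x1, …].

0: 0x8b (blk 8, set 0) → MISS  vc=[]
1: 0x8b (blk 8, set 0) → L1-HIT  vc=[]
2: 0x83 (blk 8, set 0) → L1-HIT  vc=[]
3: 0x8b (blk 8, set 0) → L1-HIT  vc=[]
4: 0x82 (blk 8, set 0) → L1-HIT  vc=[]
5: 0x16a (blk 22, set 2) → MISS  vc=[]
6: 0x8a (blk 8, set 0) → L1-HIT  vc=[]
7: 0xc2 (blk 12, set 0) → MISS  vc=[8]
8: 0x8c (blk 8, set 0) → VC-HIT  vc=[12]
9: 0x86 (blk 8, set 0) → L1-HIT  vc=[12]
10: 0x1e7 (blk 30, set 2) → MISS  vc=[12, 22]
11: 0x1ea (blk 30, set 2) → L1-HIT  vc=[12, 22]
12: 0x64 (blk 6, set 2) → MISS  vc=[12, 22, 30]
13: 0xa8 (blk 10, set 2) → MISS  vc=[12, 22, 30, 6]
14: 0x67 (blk 6, set 2) → VC-HIT  vc=[12, 22, 30, 10]

SEQ = [MISS, L1-HIT, L1-HIT, L1-HIT, L1-HIT, MISS, L1-HIT, MISS, VC-HIT, L1-HIT, MISS, L1-HIT, MISS, MISS, VC-HIT]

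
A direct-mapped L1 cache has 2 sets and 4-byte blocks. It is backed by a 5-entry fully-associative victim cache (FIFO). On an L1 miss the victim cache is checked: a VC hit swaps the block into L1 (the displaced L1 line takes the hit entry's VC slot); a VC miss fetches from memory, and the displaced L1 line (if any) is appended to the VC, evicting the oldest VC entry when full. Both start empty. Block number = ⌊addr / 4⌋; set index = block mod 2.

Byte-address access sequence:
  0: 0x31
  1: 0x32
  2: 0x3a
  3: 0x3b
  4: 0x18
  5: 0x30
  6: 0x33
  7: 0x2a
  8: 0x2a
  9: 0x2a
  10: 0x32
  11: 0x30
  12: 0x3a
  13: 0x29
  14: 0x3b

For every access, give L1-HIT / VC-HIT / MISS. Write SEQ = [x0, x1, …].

SEQ = [MISS, L1-HIT, MISS, L1-HIT, MISS, VC-HIT, L1-HIT, MISS, L1-HIT, L1-HIT, VC-HIT, L1-HIT, VC-HIT, VC-HIT, VC-HIT]

  [0] addr=0x31 blk=12 s=0: MISS | VC []
  [1] addr=0x32 blk=12 s=0: L1-HIT | VC []
  [2] addr=0x3a blk=14 s=0: MISS | VC [12]
  [3] addr=0x3b blk=14 s=0: L1-HIT | VC [12]
  [4] addr=0x18 blk=6 s=0: MISS | VC [12, 14]
  [5] addr=0x30 blk=12 s=0: VC-HIT | VC [6, 14]
  [6] addr=0x33 blk=12 s=0: L1-HIT | VC [6, 14]
  [7] addr=0x2a blk=10 s=0: MISS | VC [6, 14, 12]
  [8] addr=0x2a blk=10 s=0: L1-HIT | VC [6, 14, 12]
  [9] addr=0x2a blk=10 s=0: L1-HIT | VC [6, 14, 12]
  [10] addr=0x32 blk=12 s=0: VC-HIT | VC [6, 14, 10]
  [11] addr=0x30 blk=12 s=0: L1-HIT | VC [6, 14, 10]
  [12] addr=0x3a blk=14 s=0: VC-HIT | VC [6, 12, 10]
  [13] addr=0x29 blk=10 s=0: VC-HIT | VC [6, 12, 14]
  [14] addr=0x3b blk=14 s=0: VC-HIT | VC [6, 12, 10]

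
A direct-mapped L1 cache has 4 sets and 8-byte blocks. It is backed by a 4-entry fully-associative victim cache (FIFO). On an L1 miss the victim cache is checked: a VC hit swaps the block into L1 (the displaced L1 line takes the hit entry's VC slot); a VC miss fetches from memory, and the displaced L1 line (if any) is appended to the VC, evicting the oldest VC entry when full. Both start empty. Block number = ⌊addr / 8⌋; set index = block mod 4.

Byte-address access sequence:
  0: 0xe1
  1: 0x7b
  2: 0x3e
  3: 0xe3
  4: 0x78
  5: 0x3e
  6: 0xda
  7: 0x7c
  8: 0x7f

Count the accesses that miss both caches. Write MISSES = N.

MISSES = 4

#0 0xe1→b28/s0 MISS; vc=[]
#1 0x7b→b15/s3 MISS; vc=[]
#2 0x3e→b7/s3 MISS; vc=[15]
#3 0xe3→b28/s0 L1-HIT; vc=[15]
#4 0x78→b15/s3 VC-HIT; vc=[7]
#5 0x3e→b7/s3 VC-HIT; vc=[15]
#6 0xda→b27/s3 MISS; vc=[15,7]
#7 0x7c→b15/s3 VC-HIT; vc=[27,7]
#8 0x7f→b15/s3 L1-HIT; vc=[27,7]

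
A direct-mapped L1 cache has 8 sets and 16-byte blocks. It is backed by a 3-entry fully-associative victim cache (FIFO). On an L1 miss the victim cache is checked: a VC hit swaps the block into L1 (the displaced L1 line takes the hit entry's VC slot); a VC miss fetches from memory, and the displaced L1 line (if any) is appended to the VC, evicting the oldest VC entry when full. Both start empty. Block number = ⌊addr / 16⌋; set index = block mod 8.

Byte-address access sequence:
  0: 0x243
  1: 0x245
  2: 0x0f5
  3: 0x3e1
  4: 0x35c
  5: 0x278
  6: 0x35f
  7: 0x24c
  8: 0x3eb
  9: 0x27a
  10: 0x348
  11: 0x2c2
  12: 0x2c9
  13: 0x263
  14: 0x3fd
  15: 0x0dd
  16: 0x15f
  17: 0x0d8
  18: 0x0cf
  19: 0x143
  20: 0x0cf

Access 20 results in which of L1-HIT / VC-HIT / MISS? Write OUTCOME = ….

0: 0x243 (blk 36, set 4) → MISS  vc=[]
1: 0x245 (blk 36, set 4) → L1-HIT  vc=[]
2: 0xf5 (blk 15, set 7) → MISS  vc=[]
3: 0x3e1 (blk 62, set 6) → MISS  vc=[]
4: 0x35c (blk 53, set 5) → MISS  vc=[]
5: 0x278 (blk 39, set 7) → MISS  vc=[15]
6: 0x35f (blk 53, set 5) → L1-HIT  vc=[15]
7: 0x24c (blk 36, set 4) → L1-HIT  vc=[15]
8: 0x3eb (blk 62, set 6) → L1-HIT  vc=[15]
9: 0x27a (blk 39, set 7) → L1-HIT  vc=[15]
10: 0x348 (blk 52, set 4) → MISS  vc=[15, 36]
11: 0x2c2 (blk 44, set 4) → MISS  vc=[15, 36, 52]
12: 0x2c9 (blk 44, set 4) → L1-HIT  vc=[15, 36, 52]
13: 0x263 (blk 38, set 6) → MISS  vc=[36, 52, 62]
14: 0x3fd (blk 63, set 7) → MISS  vc=[52, 62, 39]
15: 0xdd (blk 13, set 5) → MISS  vc=[62, 39, 53]
16: 0x15f (blk 21, set 5) → MISS  vc=[39, 53, 13]
17: 0xd8 (blk 13, set 5) → VC-HIT  vc=[39, 53, 21]
18: 0xcf (blk 12, set 4) → MISS  vc=[53, 21, 44]
19: 0x143 (blk 20, set 4) → MISS  vc=[21, 44, 12]
20: 0xcf (blk 12, set 4) → VC-HIT  vc=[21, 44, 20]

OUTCOME = VC-HIT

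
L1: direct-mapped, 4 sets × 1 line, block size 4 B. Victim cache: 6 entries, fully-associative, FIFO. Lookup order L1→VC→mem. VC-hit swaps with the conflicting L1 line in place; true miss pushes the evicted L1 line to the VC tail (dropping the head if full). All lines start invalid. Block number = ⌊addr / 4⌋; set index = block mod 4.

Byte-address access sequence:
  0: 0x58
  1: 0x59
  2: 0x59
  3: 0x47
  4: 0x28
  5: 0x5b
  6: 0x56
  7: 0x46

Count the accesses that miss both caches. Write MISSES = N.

0: 0x58 (blk 22, set 2) → MISS  vc=[]
1: 0x59 (blk 22, set 2) → L1-HIT  vc=[]
2: 0x59 (blk 22, set 2) → L1-HIT  vc=[]
3: 0x47 (blk 17, set 1) → MISS  vc=[]
4: 0x28 (blk 10, set 2) → MISS  vc=[22]
5: 0x5b (blk 22, set 2) → VC-HIT  vc=[10]
6: 0x56 (blk 21, set 1) → MISS  vc=[10, 17]
7: 0x46 (blk 17, set 1) → VC-HIT  vc=[10, 21]

MISSES = 4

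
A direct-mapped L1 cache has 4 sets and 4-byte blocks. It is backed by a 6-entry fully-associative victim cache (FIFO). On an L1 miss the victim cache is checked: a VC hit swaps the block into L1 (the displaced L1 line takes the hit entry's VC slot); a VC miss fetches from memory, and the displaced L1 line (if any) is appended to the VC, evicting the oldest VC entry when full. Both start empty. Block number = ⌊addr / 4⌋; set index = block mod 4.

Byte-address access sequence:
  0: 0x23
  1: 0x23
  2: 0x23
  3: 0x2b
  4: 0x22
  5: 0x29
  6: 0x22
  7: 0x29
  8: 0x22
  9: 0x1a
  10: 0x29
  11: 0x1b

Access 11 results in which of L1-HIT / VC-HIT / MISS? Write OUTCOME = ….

0: 0x23 (blk 8, set 0) → MISS  vc=[]
1: 0x23 (blk 8, set 0) → L1-HIT  vc=[]
2: 0x23 (blk 8, set 0) → L1-HIT  vc=[]
3: 0x2b (blk 10, set 2) → MISS  vc=[]
4: 0x22 (blk 8, set 0) → L1-HIT  vc=[]
5: 0x29 (blk 10, set 2) → L1-HIT  vc=[]
6: 0x22 (blk 8, set 0) → L1-HIT  vc=[]
7: 0x29 (blk 10, set 2) → L1-HIT  vc=[]
8: 0x22 (blk 8, set 0) → L1-HIT  vc=[]
9: 0x1a (blk 6, set 2) → MISS  vc=[10]
10: 0x29 (blk 10, set 2) → VC-HIT  vc=[6]
11: 0x1b (blk 6, set 2) → VC-HIT  vc=[10]

OUTCOME = VC-HIT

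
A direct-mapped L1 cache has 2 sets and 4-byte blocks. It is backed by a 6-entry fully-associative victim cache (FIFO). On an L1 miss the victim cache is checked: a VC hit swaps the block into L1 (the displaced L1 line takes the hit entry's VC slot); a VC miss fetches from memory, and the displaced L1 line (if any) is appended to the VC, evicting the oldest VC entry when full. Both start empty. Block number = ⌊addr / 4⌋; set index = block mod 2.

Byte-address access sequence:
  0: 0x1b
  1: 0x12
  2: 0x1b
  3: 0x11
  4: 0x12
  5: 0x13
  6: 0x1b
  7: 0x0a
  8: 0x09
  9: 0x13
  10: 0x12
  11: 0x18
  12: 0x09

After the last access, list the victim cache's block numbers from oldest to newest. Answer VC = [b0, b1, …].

  [0] addr=0x1b blk=6 s=0: MISS | VC []
  [1] addr=0x12 blk=4 s=0: MISS | VC [6]
  [2] addr=0x1b blk=6 s=0: VC-HIT | VC [4]
  [3] addr=0x11 blk=4 s=0: VC-HIT | VC [6]
  [4] addr=0x12 blk=4 s=0: L1-HIT | VC [6]
  [5] addr=0x13 blk=4 s=0: L1-HIT | VC [6]
  [6] addr=0x1b blk=6 s=0: VC-HIT | VC [4]
  [7] addr=0xa blk=2 s=0: MISS | VC [4, 6]
  [8] addr=0x9 blk=2 s=0: L1-HIT | VC [4, 6]
  [9] addr=0x13 blk=4 s=0: VC-HIT | VC [2, 6]
  [10] addr=0x12 blk=4 s=0: L1-HIT | VC [2, 6]
  [11] addr=0x18 blk=6 s=0: VC-HIT | VC [2, 4]
  [12] addr=0x9 blk=2 s=0: VC-HIT | VC [6, 4]

VC = [6, 4]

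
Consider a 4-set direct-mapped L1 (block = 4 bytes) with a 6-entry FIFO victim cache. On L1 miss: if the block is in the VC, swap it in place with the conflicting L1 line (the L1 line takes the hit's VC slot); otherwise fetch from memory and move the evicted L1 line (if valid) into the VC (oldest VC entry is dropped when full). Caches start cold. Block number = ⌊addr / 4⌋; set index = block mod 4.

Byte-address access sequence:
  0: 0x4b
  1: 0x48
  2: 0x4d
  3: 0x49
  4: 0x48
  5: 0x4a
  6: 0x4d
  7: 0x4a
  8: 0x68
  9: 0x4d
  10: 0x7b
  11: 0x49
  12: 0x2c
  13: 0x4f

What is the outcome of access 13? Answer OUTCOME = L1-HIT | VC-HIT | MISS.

OUTCOME = VC-HIT

0: 0x4b (blk 18, set 2) → MISS  vc=[]
1: 0x48 (blk 18, set 2) → L1-HIT  vc=[]
2: 0x4d (blk 19, set 3) → MISS  vc=[]
3: 0x49 (blk 18, set 2) → L1-HIT  vc=[]
4: 0x48 (blk 18, set 2) → L1-HIT  vc=[]
5: 0x4a (blk 18, set 2) → L1-HIT  vc=[]
6: 0x4d (blk 19, set 3) → L1-HIT  vc=[]
7: 0x4a (blk 18, set 2) → L1-HIT  vc=[]
8: 0x68 (blk 26, set 2) → MISS  vc=[18]
9: 0x4d (blk 19, set 3) → L1-HIT  vc=[18]
10: 0x7b (blk 30, set 2) → MISS  vc=[18, 26]
11: 0x49 (blk 18, set 2) → VC-HIT  vc=[30, 26]
12: 0x2c (blk 11, set 3) → MISS  vc=[30, 26, 19]
13: 0x4f (blk 19, set 3) → VC-HIT  vc=[30, 26, 11]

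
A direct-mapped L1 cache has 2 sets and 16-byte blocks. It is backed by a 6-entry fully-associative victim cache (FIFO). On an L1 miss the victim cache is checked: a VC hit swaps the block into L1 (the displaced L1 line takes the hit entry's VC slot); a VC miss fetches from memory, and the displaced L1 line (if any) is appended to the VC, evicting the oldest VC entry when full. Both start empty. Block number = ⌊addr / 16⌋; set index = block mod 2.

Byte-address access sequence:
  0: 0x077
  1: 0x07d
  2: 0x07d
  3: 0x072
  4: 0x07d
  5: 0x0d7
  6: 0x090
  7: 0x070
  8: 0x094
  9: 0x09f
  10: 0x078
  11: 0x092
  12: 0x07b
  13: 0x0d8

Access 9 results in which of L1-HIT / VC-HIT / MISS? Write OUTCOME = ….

#0 0x77→b7/s1 MISS; vc=[]
#1 0x7d→b7/s1 L1-HIT; vc=[]
#2 0x7d→b7/s1 L1-HIT; vc=[]
#3 0x72→b7/s1 L1-HIT; vc=[]
#4 0x7d→b7/s1 L1-HIT; vc=[]
#5 0xd7→b13/s1 MISS; vc=[7]
#6 0x90→b9/s1 MISS; vc=[7,13]
#7 0x70→b7/s1 VC-HIT; vc=[9,13]
#8 0x94→b9/s1 VC-HIT; vc=[7,13]
#9 0x9f→b9/s1 L1-HIT; vc=[7,13]
#10 0x78→b7/s1 VC-HIT; vc=[9,13]
#11 0x92→b9/s1 VC-HIT; vc=[7,13]
#12 0x7b→b7/s1 VC-HIT; vc=[9,13]
#13 0xd8→b13/s1 VC-HIT; vc=[9,7]

OUTCOME = L1-HIT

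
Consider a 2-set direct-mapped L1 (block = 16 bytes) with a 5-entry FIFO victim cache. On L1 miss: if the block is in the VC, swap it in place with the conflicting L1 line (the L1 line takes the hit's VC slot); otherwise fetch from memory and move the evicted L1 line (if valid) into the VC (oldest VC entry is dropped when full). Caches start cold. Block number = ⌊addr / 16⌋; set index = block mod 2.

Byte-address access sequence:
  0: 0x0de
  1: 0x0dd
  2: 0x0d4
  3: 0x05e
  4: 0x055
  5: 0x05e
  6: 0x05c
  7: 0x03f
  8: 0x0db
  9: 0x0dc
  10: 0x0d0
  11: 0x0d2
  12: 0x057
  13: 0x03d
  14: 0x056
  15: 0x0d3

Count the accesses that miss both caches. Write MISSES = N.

MISSES = 3

0: 0xde (blk 13, set 1) → MISS  vc=[]
1: 0xdd (blk 13, set 1) → L1-HIT  vc=[]
2: 0xd4 (blk 13, set 1) → L1-HIT  vc=[]
3: 0x5e (blk 5, set 1) → MISS  vc=[13]
4: 0x55 (blk 5, set 1) → L1-HIT  vc=[13]
5: 0x5e (blk 5, set 1) → L1-HIT  vc=[13]
6: 0x5c (blk 5, set 1) → L1-HIT  vc=[13]
7: 0x3f (blk 3, set 1) → MISS  vc=[13, 5]
8: 0xdb (blk 13, set 1) → VC-HIT  vc=[3, 5]
9: 0xdc (blk 13, set 1) → L1-HIT  vc=[3, 5]
10: 0xd0 (blk 13, set 1) → L1-HIT  vc=[3, 5]
11: 0xd2 (blk 13, set 1) → L1-HIT  vc=[3, 5]
12: 0x57 (blk 5, set 1) → VC-HIT  vc=[3, 13]
13: 0x3d (blk 3, set 1) → VC-HIT  vc=[5, 13]
14: 0x56 (blk 5, set 1) → VC-HIT  vc=[3, 13]
15: 0xd3 (blk 13, set 1) → VC-HIT  vc=[3, 5]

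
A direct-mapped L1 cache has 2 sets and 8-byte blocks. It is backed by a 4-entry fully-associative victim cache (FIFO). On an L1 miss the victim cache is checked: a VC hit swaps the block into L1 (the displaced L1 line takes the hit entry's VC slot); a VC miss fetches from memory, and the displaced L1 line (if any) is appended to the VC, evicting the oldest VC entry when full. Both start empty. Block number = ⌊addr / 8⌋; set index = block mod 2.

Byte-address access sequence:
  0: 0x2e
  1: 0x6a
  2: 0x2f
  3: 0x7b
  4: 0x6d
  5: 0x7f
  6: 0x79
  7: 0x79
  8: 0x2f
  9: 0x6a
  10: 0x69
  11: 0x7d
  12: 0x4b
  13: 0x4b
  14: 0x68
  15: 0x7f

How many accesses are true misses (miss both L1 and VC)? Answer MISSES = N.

0: 0x2e (blk 5, set 1) → MISS  vc=[]
1: 0x6a (blk 13, set 1) → MISS  vc=[5]
2: 0x2f (blk 5, set 1) → VC-HIT  vc=[13]
3: 0x7b (blk 15, set 1) → MISS  vc=[13, 5]
4: 0x6d (blk 13, set 1) → VC-HIT  vc=[15, 5]
5: 0x7f (blk 15, set 1) → VC-HIT  vc=[13, 5]
6: 0x79 (blk 15, set 1) → L1-HIT  vc=[13, 5]
7: 0x79 (blk 15, set 1) → L1-HIT  vc=[13, 5]
8: 0x2f (blk 5, set 1) → VC-HIT  vc=[13, 15]
9: 0x6a (blk 13, set 1) → VC-HIT  vc=[5, 15]
10: 0x69 (blk 13, set 1) → L1-HIT  vc=[5, 15]
11: 0x7d (blk 15, set 1) → VC-HIT  vc=[5, 13]
12: 0x4b (blk 9, set 1) → MISS  vc=[5, 13, 15]
13: 0x4b (blk 9, set 1) → L1-HIT  vc=[5, 13, 15]
14: 0x68 (blk 13, set 1) → VC-HIT  vc=[5, 9, 15]
15: 0x7f (blk 15, set 1) → VC-HIT  vc=[5, 9, 13]

MISSES = 4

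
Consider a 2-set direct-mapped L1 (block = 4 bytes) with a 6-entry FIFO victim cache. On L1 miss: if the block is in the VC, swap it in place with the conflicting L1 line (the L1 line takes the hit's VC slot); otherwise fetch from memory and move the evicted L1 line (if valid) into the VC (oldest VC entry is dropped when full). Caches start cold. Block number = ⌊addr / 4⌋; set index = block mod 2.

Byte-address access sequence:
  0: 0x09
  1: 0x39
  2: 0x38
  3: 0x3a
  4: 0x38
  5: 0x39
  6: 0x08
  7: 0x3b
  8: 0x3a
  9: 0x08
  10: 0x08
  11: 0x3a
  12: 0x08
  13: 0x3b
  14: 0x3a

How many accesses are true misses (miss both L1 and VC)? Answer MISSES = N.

MISSES = 2

  [0] addr=0x9 blk=2 s=0: MISS | VC []
  [1] addr=0x39 blk=14 s=0: MISS | VC [2]
  [2] addr=0x38 blk=14 s=0: L1-HIT | VC [2]
  [3] addr=0x3a blk=14 s=0: L1-HIT | VC [2]
  [4] addr=0x38 blk=14 s=0: L1-HIT | VC [2]
  [5] addr=0x39 blk=14 s=0: L1-HIT | VC [2]
  [6] addr=0x8 blk=2 s=0: VC-HIT | VC [14]
  [7] addr=0x3b blk=14 s=0: VC-HIT | VC [2]
  [8] addr=0x3a blk=14 s=0: L1-HIT | VC [2]
  [9] addr=0x8 blk=2 s=0: VC-HIT | VC [14]
  [10] addr=0x8 blk=2 s=0: L1-HIT | VC [14]
  [11] addr=0x3a blk=14 s=0: VC-HIT | VC [2]
  [12] addr=0x8 blk=2 s=0: VC-HIT | VC [14]
  [13] addr=0x3b blk=14 s=0: VC-HIT | VC [2]
  [14] addr=0x3a blk=14 s=0: L1-HIT | VC [2]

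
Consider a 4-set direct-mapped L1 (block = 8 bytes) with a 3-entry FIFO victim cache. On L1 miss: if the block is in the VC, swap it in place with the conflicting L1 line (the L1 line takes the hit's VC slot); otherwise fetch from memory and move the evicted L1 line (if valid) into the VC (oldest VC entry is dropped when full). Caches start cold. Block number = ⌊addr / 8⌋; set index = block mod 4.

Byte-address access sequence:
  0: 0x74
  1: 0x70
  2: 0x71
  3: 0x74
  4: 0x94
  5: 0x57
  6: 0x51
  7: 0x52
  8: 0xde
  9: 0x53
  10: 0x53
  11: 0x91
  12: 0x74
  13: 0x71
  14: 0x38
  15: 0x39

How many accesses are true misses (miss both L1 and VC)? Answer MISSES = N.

MISSES = 5

0: 0x74 (blk 14, set 2) → MISS  vc=[]
1: 0x70 (blk 14, set 2) → L1-HIT  vc=[]
2: 0x71 (blk 14, set 2) → L1-HIT  vc=[]
3: 0x74 (blk 14, set 2) → L1-HIT  vc=[]
4: 0x94 (blk 18, set 2) → MISS  vc=[14]
5: 0x57 (blk 10, set 2) → MISS  vc=[14, 18]
6: 0x51 (blk 10, set 2) → L1-HIT  vc=[14, 18]
7: 0x52 (blk 10, set 2) → L1-HIT  vc=[14, 18]
8: 0xde (blk 27, set 3) → MISS  vc=[14, 18]
9: 0x53 (blk 10, set 2) → L1-HIT  vc=[14, 18]
10: 0x53 (blk 10, set 2) → L1-HIT  vc=[14, 18]
11: 0x91 (blk 18, set 2) → VC-HIT  vc=[14, 10]
12: 0x74 (blk 14, set 2) → VC-HIT  vc=[18, 10]
13: 0x71 (blk 14, set 2) → L1-HIT  vc=[18, 10]
14: 0x38 (blk 7, set 3) → MISS  vc=[18, 10, 27]
15: 0x39 (blk 7, set 3) → L1-HIT  vc=[18, 10, 27]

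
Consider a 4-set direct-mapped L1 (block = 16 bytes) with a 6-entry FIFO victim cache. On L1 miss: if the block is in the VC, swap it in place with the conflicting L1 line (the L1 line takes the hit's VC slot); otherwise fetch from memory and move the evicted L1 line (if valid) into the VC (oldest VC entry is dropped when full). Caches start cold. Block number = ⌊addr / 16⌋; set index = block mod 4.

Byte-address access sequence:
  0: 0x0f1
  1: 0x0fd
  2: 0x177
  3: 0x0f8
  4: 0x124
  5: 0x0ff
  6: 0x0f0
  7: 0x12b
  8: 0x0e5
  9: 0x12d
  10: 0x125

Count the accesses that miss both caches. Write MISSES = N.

MISSES = 4

  [0] addr=0xf1 blk=15 s=3: MISS | VC []
  [1] addr=0xfd blk=15 s=3: L1-HIT | VC []
  [2] addr=0x177 blk=23 s=3: MISS | VC [15]
  [3] addr=0xf8 blk=15 s=3: VC-HIT | VC [23]
  [4] addr=0x124 blk=18 s=2: MISS | VC [23]
  [5] addr=0xff blk=15 s=3: L1-HIT | VC [23]
  [6] addr=0xf0 blk=15 s=3: L1-HIT | VC [23]
  [7] addr=0x12b blk=18 s=2: L1-HIT | VC [23]
  [8] addr=0xe5 blk=14 s=2: MISS | VC [23, 18]
  [9] addr=0x12d blk=18 s=2: VC-HIT | VC [23, 14]
  [10] addr=0x125 blk=18 s=2: L1-HIT | VC [23, 14]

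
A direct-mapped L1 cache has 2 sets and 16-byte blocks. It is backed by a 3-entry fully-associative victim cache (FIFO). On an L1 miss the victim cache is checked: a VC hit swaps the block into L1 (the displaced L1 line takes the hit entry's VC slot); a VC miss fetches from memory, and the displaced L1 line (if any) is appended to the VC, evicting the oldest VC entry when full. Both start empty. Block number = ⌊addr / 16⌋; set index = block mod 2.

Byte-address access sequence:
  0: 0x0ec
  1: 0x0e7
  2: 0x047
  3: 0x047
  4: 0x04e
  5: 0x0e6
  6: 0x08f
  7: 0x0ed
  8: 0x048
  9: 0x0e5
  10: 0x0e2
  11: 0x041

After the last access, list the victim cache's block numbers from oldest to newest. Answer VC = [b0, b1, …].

VC = [14, 8]

#0 0xec→b14/s0 MISS; vc=[]
#1 0xe7→b14/s0 L1-HIT; vc=[]
#2 0x47→b4/s0 MISS; vc=[14]
#3 0x47→b4/s0 L1-HIT; vc=[14]
#4 0x4e→b4/s0 L1-HIT; vc=[14]
#5 0xe6→b14/s0 VC-HIT; vc=[4]
#6 0x8f→b8/s0 MISS; vc=[4,14]
#7 0xed→b14/s0 VC-HIT; vc=[4,8]
#8 0x48→b4/s0 VC-HIT; vc=[14,8]
#9 0xe5→b14/s0 VC-HIT; vc=[4,8]
#10 0xe2→b14/s0 L1-HIT; vc=[4,8]
#11 0x41→b4/s0 VC-HIT; vc=[14,8]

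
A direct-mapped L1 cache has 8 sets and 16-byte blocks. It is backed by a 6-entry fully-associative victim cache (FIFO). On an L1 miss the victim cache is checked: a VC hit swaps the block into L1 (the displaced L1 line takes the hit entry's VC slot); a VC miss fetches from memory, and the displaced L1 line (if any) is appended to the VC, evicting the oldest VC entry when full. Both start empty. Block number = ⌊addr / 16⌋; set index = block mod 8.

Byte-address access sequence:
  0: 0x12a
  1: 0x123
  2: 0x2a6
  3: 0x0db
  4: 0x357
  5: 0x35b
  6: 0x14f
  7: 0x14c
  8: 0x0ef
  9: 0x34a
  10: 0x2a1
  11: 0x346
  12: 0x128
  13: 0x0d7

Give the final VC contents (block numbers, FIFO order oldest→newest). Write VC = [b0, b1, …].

0: 0x12a (blk 18, set 2) → MISS  vc=[]
1: 0x123 (blk 18, set 2) → L1-HIT  vc=[]
2: 0x2a6 (blk 42, set 2) → MISS  vc=[18]
3: 0xdb (blk 13, set 5) → MISS  vc=[18]
4: 0x357 (blk 53, set 5) → MISS  vc=[18, 13]
5: 0x35b (blk 53, set 5) → L1-HIT  vc=[18, 13]
6: 0x14f (blk 20, set 4) → MISS  vc=[18, 13]
7: 0x14c (blk 20, set 4) → L1-HIT  vc=[18, 13]
8: 0xef (blk 14, set 6) → MISS  vc=[18, 13]
9: 0x34a (blk 52, set 4) → MISS  vc=[18, 13, 20]
10: 0x2a1 (blk 42, set 2) → L1-HIT  vc=[18, 13, 20]
11: 0x346 (blk 52, set 4) → L1-HIT  vc=[18, 13, 20]
12: 0x128 (blk 18, set 2) → VC-HIT  vc=[42, 13, 20]
13: 0xd7 (blk 13, set 5) → VC-HIT  vc=[42, 53, 20]

VC = [42, 53, 20]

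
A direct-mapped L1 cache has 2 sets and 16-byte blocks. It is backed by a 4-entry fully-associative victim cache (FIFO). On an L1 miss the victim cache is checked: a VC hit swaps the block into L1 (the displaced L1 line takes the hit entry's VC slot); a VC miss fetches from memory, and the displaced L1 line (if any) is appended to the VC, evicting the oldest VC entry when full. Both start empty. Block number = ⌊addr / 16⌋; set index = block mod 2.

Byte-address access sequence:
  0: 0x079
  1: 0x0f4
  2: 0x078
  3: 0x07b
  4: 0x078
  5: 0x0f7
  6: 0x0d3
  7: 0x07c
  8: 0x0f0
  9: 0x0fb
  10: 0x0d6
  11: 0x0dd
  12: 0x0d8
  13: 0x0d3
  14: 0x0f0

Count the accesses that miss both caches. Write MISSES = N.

  [0] addr=0x79 blk=7 s=1: MISS | VC []
  [1] addr=0xf4 blk=15 s=1: MISS | VC [7]
  [2] addr=0x78 blk=7 s=1: VC-HIT | VC [15]
  [3] addr=0x7b blk=7 s=1: L1-HIT | VC [15]
  [4] addr=0x78 blk=7 s=1: L1-HIT | VC [15]
  [5] addr=0xf7 blk=15 s=1: VC-HIT | VC [7]
  [6] addr=0xd3 blk=13 s=1: MISS | VC [7, 15]
  [7] addr=0x7c blk=7 s=1: VC-HIT | VC [13, 15]
  [8] addr=0xf0 blk=15 s=1: VC-HIT | VC [13, 7]
  [9] addr=0xfb blk=15 s=1: L1-HIT | VC [13, 7]
  [10] addr=0xd6 blk=13 s=1: VC-HIT | VC [15, 7]
  [11] addr=0xdd blk=13 s=1: L1-HIT | VC [15, 7]
  [12] addr=0xd8 blk=13 s=1: L1-HIT | VC [15, 7]
  [13] addr=0xd3 blk=13 s=1: L1-HIT | VC [15, 7]
  [14] addr=0xf0 blk=15 s=1: VC-HIT | VC [13, 7]

MISSES = 3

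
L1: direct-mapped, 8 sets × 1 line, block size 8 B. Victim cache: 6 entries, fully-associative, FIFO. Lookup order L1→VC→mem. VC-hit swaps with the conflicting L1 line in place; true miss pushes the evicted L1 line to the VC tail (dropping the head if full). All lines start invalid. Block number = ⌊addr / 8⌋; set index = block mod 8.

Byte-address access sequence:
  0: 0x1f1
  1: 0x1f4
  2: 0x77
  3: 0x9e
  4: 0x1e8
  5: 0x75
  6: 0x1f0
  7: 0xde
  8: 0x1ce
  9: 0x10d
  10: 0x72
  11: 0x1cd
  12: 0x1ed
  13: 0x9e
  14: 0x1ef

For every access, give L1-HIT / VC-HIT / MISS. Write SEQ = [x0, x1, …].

  [0] addr=0x1f1 blk=62 s=6: MISS | VC []
  [1] addr=0x1f4 blk=62 s=6: L1-HIT | VC []
  [2] addr=0x77 blk=14 s=6: MISS | VC [62]
  [3] addr=0x9e blk=19 s=3: MISS | VC [62]
  [4] addr=0x1e8 blk=61 s=5: MISS | VC [62]
  [5] addr=0x75 blk=14 s=6: L1-HIT | VC [62]
  [6] addr=0x1f0 blk=62 s=6: VC-HIT | VC [14]
  [7] addr=0xde blk=27 s=3: MISS | VC [14, 19]
  [8] addr=0x1ce blk=57 s=1: MISS | VC [14, 19]
  [9] addr=0x10d blk=33 s=1: MISS | VC [14, 19, 57]
  [10] addr=0x72 blk=14 s=6: VC-HIT | VC [62, 19, 57]
  [11] addr=0x1cd blk=57 s=1: VC-HIT | VC [62, 19, 33]
  [12] addr=0x1ed blk=61 s=5: L1-HIT | VC [62, 19, 33]
  [13] addr=0x9e blk=19 s=3: VC-HIT | VC [62, 27, 33]
  [14] addr=0x1ef blk=61 s=5: L1-HIT | VC [62, 27, 33]

SEQ = [MISS, L1-HIT, MISS, MISS, MISS, L1-HIT, VC-HIT, MISS, MISS, MISS, VC-HIT, VC-HIT, L1-HIT, VC-HIT, L1-HIT]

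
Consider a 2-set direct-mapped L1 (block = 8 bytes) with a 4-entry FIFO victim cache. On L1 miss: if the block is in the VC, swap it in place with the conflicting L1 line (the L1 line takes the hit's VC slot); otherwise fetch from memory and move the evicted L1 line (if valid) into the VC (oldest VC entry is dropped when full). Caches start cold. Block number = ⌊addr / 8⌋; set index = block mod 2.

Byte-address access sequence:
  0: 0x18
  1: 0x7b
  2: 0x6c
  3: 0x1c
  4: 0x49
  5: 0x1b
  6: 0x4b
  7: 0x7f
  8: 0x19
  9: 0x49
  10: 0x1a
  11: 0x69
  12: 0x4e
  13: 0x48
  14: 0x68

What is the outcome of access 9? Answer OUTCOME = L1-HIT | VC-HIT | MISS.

  [0] addr=0x18 blk=3 s=1: MISS | VC []
  [1] addr=0x7b blk=15 s=1: MISS | VC [3]
  [2] addr=0x6c blk=13 s=1: MISS | VC [3, 15]
  [3] addr=0x1c blk=3 s=1: VC-HIT | VC [13, 15]
  [4] addr=0x49 blk=9 s=1: MISS | VC [13, 15, 3]
  [5] addr=0x1b blk=3 s=1: VC-HIT | VC [13, 15, 9]
  [6] addr=0x4b blk=9 s=1: VC-HIT | VC [13, 15, 3]
  [7] addr=0x7f blk=15 s=1: VC-HIT | VC [13, 9, 3]
  [8] addr=0x19 blk=3 s=1: VC-HIT | VC [13, 9, 15]
  [9] addr=0x49 blk=9 s=1: VC-HIT | VC [13, 3, 15]
  [10] addr=0x1a blk=3 s=1: VC-HIT | VC [13, 9, 15]
  [11] addr=0x69 blk=13 s=1: VC-HIT | VC [3, 9, 15]
  [12] addr=0x4e blk=9 s=1: VC-HIT | VC [3, 13, 15]
  [13] addr=0x48 blk=9 s=1: L1-HIT | VC [3, 13, 15]
  [14] addr=0x68 blk=13 s=1: VC-HIT | VC [3, 9, 15]

OUTCOME = VC-HIT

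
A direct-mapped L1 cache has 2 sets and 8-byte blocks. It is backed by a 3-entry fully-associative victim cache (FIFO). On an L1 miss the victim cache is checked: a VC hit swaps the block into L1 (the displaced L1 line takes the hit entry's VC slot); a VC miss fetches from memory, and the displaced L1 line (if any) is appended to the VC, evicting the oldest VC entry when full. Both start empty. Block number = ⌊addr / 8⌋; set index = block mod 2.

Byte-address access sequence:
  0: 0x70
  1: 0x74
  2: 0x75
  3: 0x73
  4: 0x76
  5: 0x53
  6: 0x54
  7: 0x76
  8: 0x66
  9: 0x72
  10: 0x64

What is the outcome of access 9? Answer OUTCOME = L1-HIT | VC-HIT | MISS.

#0 0x70→b14/s0 MISS; vc=[]
#1 0x74→b14/s0 L1-HIT; vc=[]
#2 0x75→b14/s0 L1-HIT; vc=[]
#3 0x73→b14/s0 L1-HIT; vc=[]
#4 0x76→b14/s0 L1-HIT; vc=[]
#5 0x53→b10/s0 MISS; vc=[14]
#6 0x54→b10/s0 L1-HIT; vc=[14]
#7 0x76→b14/s0 VC-HIT; vc=[10]
#8 0x66→b12/s0 MISS; vc=[10,14]
#9 0x72→b14/s0 VC-HIT; vc=[10,12]
#10 0x64→b12/s0 VC-HIT; vc=[10,14]

OUTCOME = VC-HIT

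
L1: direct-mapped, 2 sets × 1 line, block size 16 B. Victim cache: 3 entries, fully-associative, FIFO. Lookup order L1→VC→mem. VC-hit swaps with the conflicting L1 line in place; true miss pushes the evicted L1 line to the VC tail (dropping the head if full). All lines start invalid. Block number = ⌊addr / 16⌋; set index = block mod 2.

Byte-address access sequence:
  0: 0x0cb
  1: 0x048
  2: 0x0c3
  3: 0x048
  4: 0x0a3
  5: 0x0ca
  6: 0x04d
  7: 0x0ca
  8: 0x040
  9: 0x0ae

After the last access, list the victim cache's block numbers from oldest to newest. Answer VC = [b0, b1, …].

0: 0xcb (blk 12, set 0) → MISS  vc=[]
1: 0x48 (blk 4, set 0) → MISS  vc=[12]
2: 0xc3 (blk 12, set 0) → VC-HIT  vc=[4]
3: 0x48 (blk 4, set 0) → VC-HIT  vc=[12]
4: 0xa3 (blk 10, set 0) → MISS  vc=[12, 4]
5: 0xca (blk 12, set 0) → VC-HIT  vc=[10, 4]
6: 0x4d (blk 4, set 0) → VC-HIT  vc=[10, 12]
7: 0xca (blk 12, set 0) → VC-HIT  vc=[10, 4]
8: 0x40 (blk 4, set 0) → VC-HIT  vc=[10, 12]
9: 0xae (blk 10, set 0) → VC-HIT  vc=[4, 12]

VC = [4, 12]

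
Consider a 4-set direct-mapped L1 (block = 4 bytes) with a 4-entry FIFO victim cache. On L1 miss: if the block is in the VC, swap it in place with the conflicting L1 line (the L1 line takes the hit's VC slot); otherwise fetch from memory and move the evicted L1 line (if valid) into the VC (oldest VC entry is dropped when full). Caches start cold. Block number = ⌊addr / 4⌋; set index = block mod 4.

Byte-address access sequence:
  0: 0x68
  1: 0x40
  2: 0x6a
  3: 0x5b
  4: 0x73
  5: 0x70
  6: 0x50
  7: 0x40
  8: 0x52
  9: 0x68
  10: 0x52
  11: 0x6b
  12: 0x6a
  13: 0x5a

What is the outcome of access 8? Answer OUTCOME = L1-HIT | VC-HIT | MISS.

OUTCOME = VC-HIT

0: 0x68 (blk 26, set 2) → MISS  vc=[]
1: 0x40 (blk 16, set 0) → MISS  vc=[]
2: 0x6a (blk 26, set 2) → L1-HIT  vc=[]
3: 0x5b (blk 22, set 2) → MISS  vc=[26]
4: 0x73 (blk 28, set 0) → MISS  vc=[26, 16]
5: 0x70 (blk 28, set 0) → L1-HIT  vc=[26, 16]
6: 0x50 (blk 20, set 0) → MISS  vc=[26, 16, 28]
7: 0x40 (blk 16, set 0) → VC-HIT  vc=[26, 20, 28]
8: 0x52 (blk 20, set 0) → VC-HIT  vc=[26, 16, 28]
9: 0x68 (blk 26, set 2) → VC-HIT  vc=[22, 16, 28]
10: 0x52 (blk 20, set 0) → L1-HIT  vc=[22, 16, 28]
11: 0x6b (blk 26, set 2) → L1-HIT  vc=[22, 16, 28]
12: 0x6a (blk 26, set 2) → L1-HIT  vc=[22, 16, 28]
13: 0x5a (blk 22, set 2) → VC-HIT  vc=[26, 16, 28]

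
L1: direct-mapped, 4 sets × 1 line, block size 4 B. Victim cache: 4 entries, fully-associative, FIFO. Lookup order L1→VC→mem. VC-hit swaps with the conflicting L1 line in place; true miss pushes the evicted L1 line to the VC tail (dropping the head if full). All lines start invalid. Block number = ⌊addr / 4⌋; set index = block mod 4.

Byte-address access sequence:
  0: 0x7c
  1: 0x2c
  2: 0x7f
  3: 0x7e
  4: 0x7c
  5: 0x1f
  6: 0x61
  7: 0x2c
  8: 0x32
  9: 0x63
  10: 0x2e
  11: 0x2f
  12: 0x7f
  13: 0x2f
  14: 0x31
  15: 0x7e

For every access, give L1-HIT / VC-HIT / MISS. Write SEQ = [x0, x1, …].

0: 0x7c (blk 31, set 3) → MISS  vc=[]
1: 0x2c (blk 11, set 3) → MISS  vc=[31]
2: 0x7f (blk 31, set 3) → VC-HIT  vc=[11]
3: 0x7e (blk 31, set 3) → L1-HIT  vc=[11]
4: 0x7c (blk 31, set 3) → L1-HIT  vc=[11]
5: 0x1f (blk 7, set 3) → MISS  vc=[11, 31]
6: 0x61 (blk 24, set 0) → MISS  vc=[11, 31]
7: 0x2c (blk 11, set 3) → VC-HIT  vc=[7, 31]
8: 0x32 (blk 12, set 0) → MISS  vc=[7, 31, 24]
9: 0x63 (blk 24, set 0) → VC-HIT  vc=[7, 31, 12]
10: 0x2e (blk 11, set 3) → L1-HIT  vc=[7, 31, 12]
11: 0x2f (blk 11, set 3) → L1-HIT  vc=[7, 31, 12]
12: 0x7f (blk 31, set 3) → VC-HIT  vc=[7, 11, 12]
13: 0x2f (blk 11, set 3) → VC-HIT  vc=[7, 31, 12]
14: 0x31 (blk 12, set 0) → VC-HIT  vc=[7, 31, 24]
15: 0x7e (blk 31, set 3) → VC-HIT  vc=[7, 11, 24]

SEQ = [MISS, MISS, VC-HIT, L1-HIT, L1-HIT, MISS, MISS, VC-HIT, MISS, VC-HIT, L1-HIT, L1-HIT, VC-HIT, VC-HIT, VC-HIT, VC-HIT]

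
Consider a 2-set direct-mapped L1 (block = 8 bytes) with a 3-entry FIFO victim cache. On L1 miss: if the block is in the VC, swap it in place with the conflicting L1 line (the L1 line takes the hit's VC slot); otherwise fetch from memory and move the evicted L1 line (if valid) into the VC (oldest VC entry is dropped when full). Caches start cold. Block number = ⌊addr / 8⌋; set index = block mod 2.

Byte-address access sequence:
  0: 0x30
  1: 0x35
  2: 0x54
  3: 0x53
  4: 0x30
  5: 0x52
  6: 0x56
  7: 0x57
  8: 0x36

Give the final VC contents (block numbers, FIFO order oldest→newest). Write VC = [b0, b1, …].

VC = [10]

#0 0x30→b6/s0 MISS; vc=[]
#1 0x35→b6/s0 L1-HIT; vc=[]
#2 0x54→b10/s0 MISS; vc=[6]
#3 0x53→b10/s0 L1-HIT; vc=[6]
#4 0x30→b6/s0 VC-HIT; vc=[10]
#5 0x52→b10/s0 VC-HIT; vc=[6]
#6 0x56→b10/s0 L1-HIT; vc=[6]
#7 0x57→b10/s0 L1-HIT; vc=[6]
#8 0x36→b6/s0 VC-HIT; vc=[10]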